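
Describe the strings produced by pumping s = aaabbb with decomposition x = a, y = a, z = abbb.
{xy^i z : i ≥ 0} = {a^(2+i) b^3 : i ≥ 0} = {aabbb, aaabbb, aaaabbb, ...}

With x = a, y = a, z = abbb: Starting with aaabbb and pumping the second 'a', we get strings with 2+i a's followed by 3 b's for i = 0, 1, 2, ...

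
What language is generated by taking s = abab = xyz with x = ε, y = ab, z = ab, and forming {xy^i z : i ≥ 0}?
{xy^i z : i ≥ 0} = {(ab)^(i+1) : i ≥ 0} = {ab, abab, ababab, ...}

With x = ε, y = ab, z = ab: Pumping 'ab' gives strings of alternating a's and b's.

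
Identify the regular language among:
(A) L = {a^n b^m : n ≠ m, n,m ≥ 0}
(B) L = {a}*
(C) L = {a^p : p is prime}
(B) {a}*

(B) L = {a}* is regular.

This can be recognized by a finite automaton (DFA/NFA).
Regular expressions like {a}* define regular languages.

The other choices are not regular:
- {a^p : p is prime}: After pumping, the length becomes composite
- {a^n b^m : n ≠ m, n,m ≥ 0}: After pumping a's, we can make n = m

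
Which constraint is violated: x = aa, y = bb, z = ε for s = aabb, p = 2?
Violated: |xy| ≤ p

The decomposition x = aa, y = bb, z = ε for s = aabb with p = 2
violates the constraint: |xy| ≤ p

|xy| = |aabb| = 4 > 2 = p. The decomposition puts too many characters in xy.

Pumping lemma constraints:
1. xyz = s (decomposition is valid)
2. |xy| ≤ p
3. |y| > 0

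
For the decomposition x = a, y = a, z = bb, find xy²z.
aaabb

Given x = 'a', y = 'a', z = 'bb' and i = 2:

xy^2z = x + y·y·...·y (2 times) + z
       = 'a' + 'a'^2 + 'bb'
       = 'a' + 'aa' + 'bb'
       = 'aaabb'

The pumped string is 'aaabb' with length 5.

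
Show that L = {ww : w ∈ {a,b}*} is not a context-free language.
Assume for contradiction that L is context-free, and let p ≥ 1 be the pumping length given by the pumping lemma for CFLs.
Choose s = a^p b^p a^p b^p. Then s ∈ L (take w = a^p b^p) and |s| = 4p ≥ p.
By the CFL pumping lemma, s = uvxyz for some u, v, x, y, z with |vxy| ≤ p, |vy| ≥ 1, and uv^i xy^i z ∈ L for every i ≥ 0.

Write s as four blocks A₁ B₁ A₂ B₂ with A₁ = A₂ = a^p and B₁ = B₂ = b^p. Since |vxy| ≤ p, the window vxy lies inside at most two adjacent blocks. Take i = 0 and let t = uxz, so |t| = 4p − |vy| with 1 ≤ |vy| ≤ p. If |t| is odd, t ∉ L immediately, so assume |vy| is even (hence |vy| ≥ 2) and |t|/2 = 2p − |vy|/2, which satisfies p ≤ |t|/2 ≤ 2p − 1.

Case 1 (vxy inside A₁B₁): t = a^(p−j) b^(p−l) a^p b^p with j + l = |vy|. The second half of t has length < 2p, so it is a suffix of the trailing a^p b^p and ends in b; the first half is a^(p−j) b^(p−l) a^((j+l)/2), which ends in a because (j+l)/2 ≥ 1. The halves differ, so t ∉ L.

Case 2 (vxy inside B₁A₂, straddling the middle): t = a^p b^(p−j) a^(p−l) b^p with j + l = |vy|. If t = ww, then w is a prefix of t of length ≥ p, so w begins with a^p; and w is a suffix of t of length ≥ p, so w ends with b^p. That forces |w| ≥ 2p, contradicting |w| = |t|/2 ≤ 2p − 1. So t ∉ L.

Case 3 (vxy inside A₂B₂): t = a^p b^p a^(p−j) b^(p−l) with j + l = |vy|. The first half of t is a prefix of a^p b^p, so it begins with a; the second half is b^((j+l)/2) a^(p−j) b^(p−l), which begins with b. The halves differ, so t ∉ L.

In every case uv⁰xy⁰z = uxz ∉ L.

This contradicts the CFL pumping lemma, which requires uv^i xy^i z ∈ L for all i ≥ 0.
Hence L = {ww : w ∈ {a,b}*} is not context-free. ∎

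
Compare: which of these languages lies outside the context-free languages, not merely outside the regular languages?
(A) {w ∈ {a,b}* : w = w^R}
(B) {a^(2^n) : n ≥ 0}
(B) {a^(2^n) : n ≥ 0}

(B) {a^(2^n) : n ≥ 0} requires the CFL pumping lemma.

- {w ∈ {a,b}* : w = w^R} is context-free (but not regular)
  • Can be shown non-regular with the regular pumping lemma
  • After pumping, the string is no longer symmetric

- {a^(2^n) : n ≥ 0} is NOT context-free
  • Requires the CFL pumping lemma to prove
  • Gaps between powers of 2 grow exponentially

The CFL pumping lemma is "stronger" in that it can prove non-membership
in the larger class of context-free languages.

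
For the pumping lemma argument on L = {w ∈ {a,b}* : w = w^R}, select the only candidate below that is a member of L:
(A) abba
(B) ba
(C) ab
(A) abba

The pumping lemma is applied to a string s that lies in L, so first check membership of each option:
- (A) abba reversed is abba, the same string, so it is a palindrome and is in L ✓
- (B) ba reversed is ab ≠ ba, so it is not a palindrome and is not in L ✗
- (C) ab reversed is ba ≠ ab, so it is not a palindrome and is not in L ✗

Only (A) abba is in L, so it is the only candidate that could play the role of s.
(In a complete proof one picks s in terms of the pumping length p so that |s| ≥ p is guaranteed; a fixed string like abba illustrates the shape of such an s.)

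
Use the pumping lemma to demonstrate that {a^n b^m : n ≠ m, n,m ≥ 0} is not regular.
Assume for contradiction that L is regular, and let p ≥ 1 be the pumping length given by the pumping lemma.
Choose s = a^p b^(p + p!). Then s ∈ L because p ≠ p + p! (as p! ≥ 1), and |s| ≥ p.
By the pumping lemma, s = xyz for some x, y, z with |xy| ≤ p, |y| ≥ 1, and xy^i z ∈ L for every i ≥ 0.
Since |xy| ≤ p and the first p symbols of s are all a's, y = a^k for some k with 1 ≤ k ≤ p.
For every i ≥ 0, xy^i z = a^(p + (i − 1)k) b^(p + p!).

Because 1 ≤ k ≤ p, k divides p!. Let t = p!/k (a positive integer) and take i = t + 1.
Then the number of a's is p + tk = p + p!, which equals the number of b's.
So xy^(t+1) z = a^(p + p!) b^(p + p!) has equally many a's and b's and is NOT in L.

This contradicts the pumping lemma, which requires xy^i z ∈ L for all i ≥ 0.
Hence L = {a^n b^m : n ≠ m, n,m ≥ 0} is not regular. ∎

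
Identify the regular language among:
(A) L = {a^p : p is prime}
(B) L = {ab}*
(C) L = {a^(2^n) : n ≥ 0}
(B) {ab}*

(B) L = {ab}* is regular.

This can be recognized by a finite automaton (DFA/NFA).
Regular expressions like {ab}* define regular languages.

The other choices are not regular:
- {a^p : p is prime}: After pumping, the length becomes composite
- {a^(2^n) : n ≥ 0}: After pumping, length is no longer a power of 2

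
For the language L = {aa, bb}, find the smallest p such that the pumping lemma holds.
p = 3

For a finite language L, the pumping lemma holds vacuously if p > max|s| for s ∈ L.

The longest string in L = {aa, bb} has length 2.
If p = 3, then no string s ∈ L has |s| ≥ p, so the condition is vacuously true.

The minimum pumping length is p = 3.

Why no smaller p works: for any p ≤ 2, the longest string s ∈ L has |s| = 2 ≥ p, so it would
have to be pumpable; but pumping up (i = 2, 3, ...) produces ever longer strings, which cannot all lie in the
finite language L. So the pumping property fails for every p ≤ 2.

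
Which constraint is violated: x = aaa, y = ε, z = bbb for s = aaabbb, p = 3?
Violated: |y| > 0

The decomposition x = aaa, y = ε, z = bbb for s = aaabbb with p = 3
violates the constraint: |y| > 0

|y| = 0, but the pumping lemma requires |y| > 0 (y must be non-empty).

Pumping lemma constraints:
1. xyz = s (decomposition is valid)
2. |xy| ≤ p
3. |y| > 0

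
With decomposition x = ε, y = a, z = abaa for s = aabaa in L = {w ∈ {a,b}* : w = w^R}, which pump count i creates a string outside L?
i = 0

xy⁰z = ε · ε · abaa = abaa; abaa reversed is aaba ≠ abaa, so it is not a palindrome and is not in L.
(Other choices also work, e.g. i = 2, 3; only i = 1 is guaranteed to stay in L since xy¹z = s.)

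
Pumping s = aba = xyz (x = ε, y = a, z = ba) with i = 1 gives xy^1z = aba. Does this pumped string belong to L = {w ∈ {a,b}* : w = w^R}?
Yes

xy¹z = ε · a · ba = aba.
aba reversed is aba, the same string, so it is a palindrome and is in L.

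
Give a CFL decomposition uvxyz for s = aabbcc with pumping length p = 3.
u='aa', v='b', x='b', y='c', z='c'

For s = aabbcc with pumping length p = 3:

One valid decomposition:
- u = 'aa'
- v = 'b'
- x = 'b'
- y = 'c'
- z = 'c'

Verification:
- uvxyz = 'aa' + 'b' + 'b' + 'c' + 'c' = aabbcc ✓
- |vxy| = |'bbc'| = 3 ≤ 3 ✓
- |vy| = |'bc'| = 2 > 0 ✓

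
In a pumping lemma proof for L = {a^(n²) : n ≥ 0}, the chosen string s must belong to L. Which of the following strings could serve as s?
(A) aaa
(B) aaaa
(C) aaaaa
(B) aaaa

The pumping lemma is applied to a string s that lies in L, so first check membership of each option:
- (A) aaa has length 3, strictly between 1² = 1 and 2² = 4, so it is not in L ✗
- (B) aaaa has length 4 = 2², a perfect square, so it is in L ✓
- (C) aaaaa has length 5, strictly between 2² = 4 and 3² = 9, so it is not in L ✗

Only (B) aaaa is in L, so it is the only candidate that could play the role of s.
(In a complete proof one picks s in terms of the pumping length p so that |s| ≥ p is guaranteed; a fixed string like aaaa illustrates the shape of such an s.)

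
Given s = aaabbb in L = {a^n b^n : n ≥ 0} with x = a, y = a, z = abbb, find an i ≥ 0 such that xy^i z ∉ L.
i = 3

xy³z = a · aaa · abbb = aaaaabbb; aaaaabbb has 5 a's and 3 b's; 5 ≠ 3, so it is not in L.
(Other choices also work, e.g. i = 0, 2; only i = 1 is guaranteed to stay in L since xy¹z = s.)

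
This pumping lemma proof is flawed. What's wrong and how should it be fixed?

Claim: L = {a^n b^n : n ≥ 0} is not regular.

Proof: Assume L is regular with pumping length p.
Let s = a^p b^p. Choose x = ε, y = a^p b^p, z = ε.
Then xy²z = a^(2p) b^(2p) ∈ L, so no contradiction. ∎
Error: The decomposition violates |xy| ≤ p. With y = a^p b^p, |xy| = |y| = 2p > p. (The proof also miscomputes xy²z, which would be a^p b^p a^p b^p rather than a^(2p) b^(2p), and it wrongly treats one harmless decomposition as settling the matter — the prover does not get to choose the decomposition.)

Correction: The pumping lemma requires |xy| ≤ p, and the argument must handle every decomposition satisfying |xy| ≤ p, |y| ≥ 1. Since s starts with p a's, any such y consists only of a's, say y = a^k with k ≥ 1. Then xy²z = a^(p+k) b^p has unequal numbers of a's and b's, so xy²z ∉ L — the required contradiction.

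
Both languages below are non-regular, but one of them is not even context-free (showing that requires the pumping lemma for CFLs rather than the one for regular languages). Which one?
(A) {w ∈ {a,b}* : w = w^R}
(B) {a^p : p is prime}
(B) {a^p : p is prime}

(B) {a^p : p is prime} requires the CFL pumping lemma.

- {w ∈ {a,b}* : w = w^R} is context-free (but not regular)
  • Can be shown non-regular with the regular pumping lemma
  • After pumping, the string is no longer symmetric

- {a^p : p is prime} is NOT context-free
  • Requires the CFL pumping lemma to prove
  • The CFL pumping lemma also fails because prime gaps are unbounded

The CFL pumping lemma is "stronger" in that it can prove non-membership
in the larger class of context-free languages.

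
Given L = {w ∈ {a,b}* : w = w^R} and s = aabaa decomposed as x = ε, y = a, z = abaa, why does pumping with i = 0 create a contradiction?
xy⁰z = abaa ∉ L

Pumping with i = 0 replaces y = a by y⁰ = ε:
- Original: s = xyz = aabaa; aabaa reversed is aabaa, the same string, so it is a palindrome and is in L
- Pumped: xy⁰z = ε · ε · abaa = abaa
- abaa reversed is aaba ≠ abaa, so it is not a palindrome and is not in L

The pumping lemma would require xy⁰z ∈ L, so this decomposition yields a contradiction.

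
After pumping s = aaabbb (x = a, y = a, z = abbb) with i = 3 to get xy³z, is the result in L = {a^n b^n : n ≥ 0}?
No

xy³z = a · aaa · abbb = aaaaabbb.
aaaaabbb has 5 a's and 3 b's; 5 ≠ 3, so it is not in L.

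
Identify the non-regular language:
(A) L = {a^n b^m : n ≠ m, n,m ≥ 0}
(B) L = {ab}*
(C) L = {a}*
(A) {a^n b^m : n ≠ m, n,m ≥ 0}

(A) L = {a^n b^m : n ≠ m, n,m ≥ 0} is NOT regular.

The pumping lemma can be used to prove this:
After pumping a's, we can make n = m

The other languages are regular because they can be recognized by finite automata.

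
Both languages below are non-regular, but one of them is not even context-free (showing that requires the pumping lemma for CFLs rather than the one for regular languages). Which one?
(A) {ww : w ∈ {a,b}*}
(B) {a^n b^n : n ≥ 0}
(A) {ww : w ∈ {a,b}*}

(A) {ww : w ∈ {a,b}*} requires the CFL pumping lemma.

- {a^n b^n : n ≥ 0} is context-free (but not regular)
  • Can be shown non-regular with the regular pumping lemma
  • After pumping, the number of a's and b's become unequal

- {ww : w ∈ {a,b}*} is NOT context-free
  • Requires the CFL pumping lemma to prove
  • Cannot verify equality of two arbitrary substrings

The CFL pumping lemma is "stronger" in that it can prove non-membership
in the larger class of context-free languages.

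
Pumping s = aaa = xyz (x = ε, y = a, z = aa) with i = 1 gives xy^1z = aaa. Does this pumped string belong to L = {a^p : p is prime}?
Yes

xy¹z = ε · a · aa = aaa.
aaa has length 3, which is prime, so it is in L.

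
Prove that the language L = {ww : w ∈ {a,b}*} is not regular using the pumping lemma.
Assume for contradiction that L is regular, and let p ≥ 1 be the pumping length given by the pumping lemma.
Choose s = a^p b a^p b. Then s ∈ L (take w = a^p b) and |s| = 2p + 2 ≥ p.
By the pumping lemma, s = xyz for some x, y, z with |xy| ≤ p, |y| ≥ 1, and xy^i z ∈ L for every i ≥ 0.
Since |xy| ≤ p and the first p symbols of s are all a's, y = a^k for some k with 1 ≤ k ≤ p.

Take i = 2: t = xy²z = a^(p + k) b a^p b.
Suppose t = uu for some string u. The string t contains exactly two b's and ends in b, so u contains exactly one b and ends in b; hence u = a^j b for some j, and uu = a^j b a^j b. Comparing with t = a^(p + k) b a^p b forces j = p + k (first block) and j = p (second block), which is impossible since k ≥ 1. So t ∉ L.

This contradicts the pumping lemma, which requires xy^i z ∈ L for all i ≥ 0.
Hence L = {ww : w ∈ {a,b}*} is not regular. ∎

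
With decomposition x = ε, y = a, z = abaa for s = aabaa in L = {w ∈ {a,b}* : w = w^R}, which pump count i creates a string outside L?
i = 2

xy²z = ε · aa · abaa = aaabaa; aaabaa reversed is aabaaa ≠ aaabaa, so it is not a palindrome and is not in L.
(Other choices also work, e.g. i = 0, 3; only i = 1 is guaranteed to stay in L since xy¹z = s.)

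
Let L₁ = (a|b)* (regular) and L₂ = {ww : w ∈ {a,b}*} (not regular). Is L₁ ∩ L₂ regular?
No — L₁ ∩ L₂ is not regular.

(a|b)* is all strings over {a,b}, so L₁ ∩ L₂ = {ww : w ∈ {a,b}*} = L₂ itself, which is not regular (pump s = a^p b a^p b).

Note that the bare facts "L₁ regular, L₂ non-regular" do not settle the question by themselves: the closure of regular languages under ∪, ∩, complement and difference applies only when BOTH operands are regular. With a non-regular operand the result can come out regular or non-regular depending on the specific languages, so one has to work out L₁ ∩ L₂ for this particular pair, as above.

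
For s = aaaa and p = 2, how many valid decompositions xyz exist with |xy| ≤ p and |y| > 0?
3

For s = 'aaaa' with pumping length p = 2:

Constraints: |xy| ≤ 2, |y| > 0

Valid decompositions (|xy| ≤ p, |y| ≥ 1):
  • x='', y='a', z='aaa'
  • x='a', y='a', z='aa'
  • x='', y='aa', z='aa'

Total count: 3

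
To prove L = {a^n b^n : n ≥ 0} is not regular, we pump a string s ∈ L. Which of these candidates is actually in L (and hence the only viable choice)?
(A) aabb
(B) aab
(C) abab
(A) aabb

The pumping lemma is applied to a string s that lies in L, so first check membership of each option:
- (A) aabb = a^2 b^2 has equal counts (2 = 2), so it is in L ✓
- (B) aab has 2 a's and 1 b's; 2 ≠ 1, so it is not in L ✗
- (C) abab has an a after a b, so it is not of the form a^n b^n and is not in L ✗

Only (A) aabb is in L, so it is the only candidate that could play the role of s.
(In a complete proof one picks s in terms of the pumping length p so that |s| ≥ p is guaranteed; a fixed string like aabb illustrates the shape of such an s.)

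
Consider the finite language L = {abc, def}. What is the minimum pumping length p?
p = 4

For a finite language L, the pumping lemma holds vacuously if p > max|s| for s ∈ L.

The longest string in L = {abc, def} has length 3.
If p = 4, then no string s ∈ L has |s| ≥ p, so the condition is vacuously true.

The minimum pumping length is p = 4.

Why no smaller p works: for any p ≤ 3, the longest string s ∈ L has |s| = 3 ≥ p, so it would
have to be pumpable; but pumping up (i = 2, 3, ...) produces ever longer strings, which cannot all lie in the
finite language L. So the pumping property fails for every p ≤ 3.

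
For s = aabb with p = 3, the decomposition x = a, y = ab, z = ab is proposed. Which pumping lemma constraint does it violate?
Violated: xyz = s

The decomposition x = a, y = ab, z = ab for s = aabb with p = 3
violates the constraint: xyz = s

xyz = 'a' + 'ab' + 'ab' = 'aabab' ≠ 'aabb' = s. The decomposition doesn't reconstruct s.

Pumping lemma constraints:
1. xyz = s (decomposition is valid)
2. |xy| ≤ p
3. |y| > 0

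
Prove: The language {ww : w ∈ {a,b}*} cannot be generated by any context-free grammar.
Assume for contradiction that L is context-free, and let p ≥ 1 be the pumping length given by the pumping lemma for CFLs.
Choose s = a^p b^p a^p b^p. Then s ∈ L (take w = a^p b^p) and |s| = 4p ≥ p.
By the CFL pumping lemma, s = uvxyz for some u, v, x, y, z with |vxy| ≤ p, |vy| ≥ 1, and uv^i xy^i z ∈ L for every i ≥ 0.

Write s as four blocks A₁ B₁ A₂ B₂ with A₁ = A₂ = a^p and B₁ = B₂ = b^p. Since |vxy| ≤ p, the window vxy lies inside at most two adjacent blocks. Take i = 0 and let t = uxz, so |t| = 4p − |vy| with 1 ≤ |vy| ≤ p. If |t| is odd, t ∉ L immediately, so assume |vy| is even (hence |vy| ≥ 2) and |t|/2 = 2p − |vy|/2, which satisfies p ≤ |t|/2 ≤ 2p − 1.

Case 1 (vxy inside A₁B₁): t = a^(p−j) b^(p−l) a^p b^p with j + l = |vy|. The second half of t has length < 2p, so it is a suffix of the trailing a^p b^p and ends in b; the first half is a^(p−j) b^(p−l) a^((j+l)/2), which ends in a because (j+l)/2 ≥ 1. The halves differ, so t ∉ L.

Case 2 (vxy inside B₁A₂, straddling the middle): t = a^p b^(p−j) a^(p−l) b^p with j + l = |vy|. If t = ww, then w is a prefix of t of length ≥ p, so w begins with a^p; and w is a suffix of t of length ≥ p, so w ends with b^p. That forces |w| ≥ 2p, contradicting |w| = |t|/2 ≤ 2p − 1. So t ∉ L.

Case 3 (vxy inside A₂B₂): t = a^p b^p a^(p−j) b^(p−l) with j + l = |vy|. The first half of t is a prefix of a^p b^p, so it begins with a; the second half is b^((j+l)/2) a^(p−j) b^(p−l), which begins with b. The halves differ, so t ∉ L.

In every case uv⁰xy⁰z = uxz ∉ L.

This contradicts the CFL pumping lemma, which requires uv^i xy^i z ∈ L for all i ≥ 0.
Hence L = {ww : w ∈ {a,b}*} is not context-free. ∎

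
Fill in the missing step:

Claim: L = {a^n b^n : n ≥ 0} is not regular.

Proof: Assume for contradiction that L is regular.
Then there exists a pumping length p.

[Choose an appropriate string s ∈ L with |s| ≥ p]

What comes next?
s = a^p b^p

This string is in L (has equal a's and b's) and has length 2p ≥ p.
Any decomposition xyz with |xy| ≤ p means y consists only of a's,
so pumping will unbalance the counts.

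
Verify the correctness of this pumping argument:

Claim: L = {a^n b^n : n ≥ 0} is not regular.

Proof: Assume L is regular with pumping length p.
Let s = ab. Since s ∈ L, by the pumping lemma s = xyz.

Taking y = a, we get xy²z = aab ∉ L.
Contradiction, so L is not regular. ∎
The proof is INCORRECT.

Error: The string s = ab may be shorter than p.
The pumping lemma only applies to strings with |s| ≥ p, and p is not under our control.
We must choose s in terms of p, e.g. s = a^p b^p, to ensure |s| ≥ p.
(The proof also fixes one particular y; a valid argument must handle every decomposition with |xy| ≤ p and |y| ≥ 1 — for s = a^p b^p this forces y = a^k, and then xy²z = a^(p+k) b^p ∉ L.)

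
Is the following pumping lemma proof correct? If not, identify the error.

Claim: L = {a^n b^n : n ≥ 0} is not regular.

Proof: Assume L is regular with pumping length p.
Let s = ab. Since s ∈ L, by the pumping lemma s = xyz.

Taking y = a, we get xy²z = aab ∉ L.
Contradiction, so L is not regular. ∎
The proof is INCORRECT.

Error: The string s = ab may be shorter than p.
The pumping lemma only applies to strings with |s| ≥ p, and p is not under our control.
We must choose s in terms of p, e.g. s = a^p b^p, to ensure |s| ≥ p.
(The proof also fixes one particular y; a valid argument must handle every decomposition with |xy| ≤ p and |y| ≥ 1 — for s = a^p b^p this forces y = a^k, and then xy²z = a^(p+k) b^p ∉ L.)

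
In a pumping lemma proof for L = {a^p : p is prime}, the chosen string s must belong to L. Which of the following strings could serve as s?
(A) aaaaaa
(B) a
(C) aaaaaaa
(C) aaaaaaa

The pumping lemma is applied to a string s that lies in L, so first check membership of each option:
- (A) aaaaaa has length 6 = 2 × 3, which is not prime, so it is not in L ✗
- (B) a has length 1, which is not prime, so it is not in L ✗
- (C) aaaaaaa has length 7, which is prime, so it is in L ✓

Only (C) aaaaaaa is in L, so it is the only candidate that could play the role of s.
(In a complete proof one picks s in terms of the pumping length p so that |s| ≥ p is guaranteed; a fixed string like aaaaaaa illustrates the shape of such an s.)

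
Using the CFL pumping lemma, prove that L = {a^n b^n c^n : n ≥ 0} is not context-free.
Assume for contradiction that L is context-free, and let p ≥ 1 be the pumping length given by the pumping lemma for CFLs.
Choose s = a^p b^p c^p. Then s ∈ L and |s| = 3p ≥ p.
By the CFL pumping lemma, s = uvxyz for some u, v, x, y, z with |vxy| ≤ p, |vy| ≥ 1, and uv^i xy^i z ∈ L for every i ≥ 0.

Because |vxy| ≤ p, the window vxy cannot contain both an a and a c: any substring of s containing both must include the entire block b^p plus at least one a and one c, so it has length ≥ p + 2 > p.
Hence at least one of the letters a, c does not occur in vy at all.

Take i = 0: the string uxz is obtained from s by deleting |vy| ≥ 1 symbols, so |uxz| = 3p − |vy| < 3p.
But the letter (a or c) that does not occur in vy still occurs exactly p times in uxz. Every string of L with exactly p copies of some letter is a^p b^p c^p, of length 3p. Since |uxz| < 3p, uxz ∉ L.

This contradicts the CFL pumping lemma, which requires uv^i xy^i z ∈ L for all i ≥ 0.
Hence L = {a^n b^n c^n : n ≥ 0} is not context-free. ∎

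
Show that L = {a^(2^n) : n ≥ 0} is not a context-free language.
Assume for contradiction that L is context-free, and let p ≥ 1 be the pumping length given by the pumping lemma for CFLs.
Choose s = a^(2^p). Then s ∈ L and |s| = 2^p ≥ p.
By the CFL pumping lemma, s = uvxyz for some u, v, x, y, z with |vxy| ≤ p, |vy| ≥ 1, and uv^i xy^i z ∈ L for every i ≥ 0.
All symbols are a's, so only lengths matter: let k = |vy|, with 1 ≤ k ≤ |vxy| ≤ p < 2^p.

Take i = 2: |uv²xy²z| = 2^p + k, and 2^p < 2^p + k < 2^p + 2^p = 2^(p+1).
So the length lies strictly between consecutive powers of two and is not a power of 2; uv²xy²z ∉ L.

This contradicts the CFL pumping lemma, which requires uv^i xy^i z ∈ L for all i ≥ 0.
Hence L = {a^(2^n) : n ≥ 0} is not context-free. ∎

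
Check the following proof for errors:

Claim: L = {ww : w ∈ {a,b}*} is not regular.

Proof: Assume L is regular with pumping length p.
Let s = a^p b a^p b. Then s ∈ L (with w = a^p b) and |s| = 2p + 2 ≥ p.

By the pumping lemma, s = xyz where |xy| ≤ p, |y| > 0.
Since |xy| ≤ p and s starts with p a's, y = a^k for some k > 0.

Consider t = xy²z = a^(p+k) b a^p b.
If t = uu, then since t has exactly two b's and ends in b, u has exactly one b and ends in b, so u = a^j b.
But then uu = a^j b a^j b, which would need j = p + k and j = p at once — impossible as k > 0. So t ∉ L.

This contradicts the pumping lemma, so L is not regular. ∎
The proof is correct.

This proof is valid because:
1. s = a^p b a^p b is in L and is chosen in terms of p, so |s| ≥ p holds for every p
2. The decomposition analysis is correct: |xy| ≤ p forces y to lie inside the leading a's
3. The contradiction is valid: the argument shows a^(p+k) b a^p b cannot be split into two equal halves
4. The conclusion follows logically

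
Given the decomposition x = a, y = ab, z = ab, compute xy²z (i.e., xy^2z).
aababab

Given x = 'a', y = 'ab', z = 'ab' and i = 2:

xy^2z = x + y·y·...·y (2 times) + z
       = 'a' + 'ab'^2 + 'ab'
       = 'a' + 'abab' + 'ab'
       = 'aababab'

The pumped string is 'aababab' with length 7.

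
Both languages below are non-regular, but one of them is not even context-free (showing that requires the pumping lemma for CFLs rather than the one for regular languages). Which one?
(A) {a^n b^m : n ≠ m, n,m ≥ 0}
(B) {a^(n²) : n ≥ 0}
(B) {a^(n²) : n ≥ 0}

(B) {a^(n²) : n ≥ 0} requires the CFL pumping lemma.

- {a^n b^m : n ≠ m, n,m ≥ 0} is context-free (but not regular)
  • Can be shown non-regular with the regular pumping lemma
  • After pumping a's, we can make n = m

- {a^(n²) : n ≥ 0} is NOT context-free
  • Requires the CFL pumping lemma to prove
  • Gaps between squares grow unboundedly

The CFL pumping lemma is "stronger" in that it can prove non-membership
in the larger class of context-free languages.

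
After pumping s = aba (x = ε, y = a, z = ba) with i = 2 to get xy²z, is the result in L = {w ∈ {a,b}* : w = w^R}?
No

xy²z = ε · aa · ba = aaba.
aaba reversed is abaa ≠ aaba, so it is not a palindrome and is not in L.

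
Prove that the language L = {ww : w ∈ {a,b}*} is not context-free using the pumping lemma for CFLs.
Assume for contradiction that L is context-free, and let p ≥ 1 be the pumping length given by the pumping lemma for CFLs.
Choose s = a^p b^p a^p b^p. Then s ∈ L (take w = a^p b^p) and |s| = 4p ≥ p.
By the CFL pumping lemma, s = uvxyz for some u, v, x, y, z with |vxy| ≤ p, |vy| ≥ 1, and uv^i xy^i z ∈ L for every i ≥ 0.

Write s as four blocks A₁ B₁ A₂ B₂ with A₁ = A₂ = a^p and B₁ = B₂ = b^p. Since |vxy| ≤ p, the window vxy lies inside at most two adjacent blocks. Take i = 0 and let t = uxz, so |t| = 4p − |vy| with 1 ≤ |vy| ≤ p. If |t| is odd, t ∉ L immediately, so assume |vy| is even (hence |vy| ≥ 2) and |t|/2 = 2p − |vy|/2, which satisfies p ≤ |t|/2 ≤ 2p − 1.

Case 1 (vxy inside A₁B₁): t = a^(p−j) b^(p−l) a^p b^p with j + l = |vy|. The second half of t has length < 2p, so it is a suffix of the trailing a^p b^p and ends in b; the first half is a^(p−j) b^(p−l) a^((j+l)/2), which ends in a because (j+l)/2 ≥ 1. The halves differ, so t ∉ L.

Case 2 (vxy inside B₁A₂, straddling the middle): t = a^p b^(p−j) a^(p−l) b^p with j + l = |vy|. If t = ww, then w is a prefix of t of length ≥ p, so w begins with a^p; and w is a suffix of t of length ≥ p, so w ends with b^p. That forces |w| ≥ 2p, contradicting |w| = |t|/2 ≤ 2p − 1. So t ∉ L.

Case 3 (vxy inside A₂B₂): t = a^p b^p a^(p−j) b^(p−l) with j + l = |vy|. The first half of t is a prefix of a^p b^p, so it begins with a; the second half is b^((j+l)/2) a^(p−j) b^(p−l), which begins with b. The halves differ, so t ∉ L.

In every case uv⁰xy⁰z = uxz ∉ L.

This contradicts the CFL pumping lemma, which requires uv^i xy^i z ∈ L for all i ≥ 0.
Hence L = {ww : w ∈ {a,b}*} is not context-free. ∎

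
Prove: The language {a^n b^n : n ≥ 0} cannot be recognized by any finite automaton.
Assume for contradiction that L is regular, and let p ≥ 1 be the pumping length given by the pumping lemma.
Choose s = a^p b^p. Then s ∈ L and |s| = 2p ≥ p.
By the pumping lemma, s = xyz for some x, y, z with |xy| ≤ p, |y| ≥ 1, and xy^i z ∈ L for every i ≥ 0.
Since |xy| ≤ p and the first p symbols of s are all a's, we must have y = a^k for some k with 1 ≤ k ≤ p.

Take i = 0: xy⁰z = a^(p − k) b^p.
This string has p − k a's but p b's, and p − k < p because k ≥ 1. So xy⁰z ∉ L.

This contradicts the pumping lemma, which requires xy^i z ∈ L for all i ≥ 0.
Hence L = {a^n b^n : n ≥ 0} is not regular. ∎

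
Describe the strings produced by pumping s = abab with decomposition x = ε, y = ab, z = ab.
{xy^i z : i ≥ 0} = {(ab)^(i+1) : i ≥ 0} = {ab, abab, ababab, ...}

With x = ε, y = ab, z = ab: Pumping 'ab' gives strings of alternating a's and b's.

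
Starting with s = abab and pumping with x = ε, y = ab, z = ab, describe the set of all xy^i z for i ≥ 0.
{xy^i z : i ≥ 0} = {(ab)^(i+1) : i ≥ 0} = {ab, abab, ababab, ...}

With x = ε, y = ab, z = ab: Pumping 'ab' gives strings of alternating a's and b's.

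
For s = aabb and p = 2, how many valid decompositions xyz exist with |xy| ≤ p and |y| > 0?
3

For s = 'aabb' with pumping length p = 2:

Constraints: |xy| ≤ 2, |y| > 0

Valid decompositions (|xy| ≤ p, |y| ≥ 1):
  • x='', y='a', z='abb'
  • x='a', y='a', z='bb'
  • x='', y='aa', z='bb'

Total count: 3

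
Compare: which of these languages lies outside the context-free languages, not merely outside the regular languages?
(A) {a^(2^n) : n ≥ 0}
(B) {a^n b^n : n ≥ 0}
(A) {a^(2^n) : n ≥ 0}

(A) {a^(2^n) : n ≥ 0} requires the CFL pumping lemma.

- {a^n b^n : n ≥ 0} is context-free (but not regular)
  • Can be shown non-regular with the regular pumping lemma
  • After pumping, the number of a's and b's become unequal

- {a^(2^n) : n ≥ 0} is NOT context-free
  • Requires the CFL pumping lemma to prove
  • Gaps between powers of 2 grow exponentially

The CFL pumping lemma is "stronger" in that it can prove non-membership
in the larger class of context-free languages.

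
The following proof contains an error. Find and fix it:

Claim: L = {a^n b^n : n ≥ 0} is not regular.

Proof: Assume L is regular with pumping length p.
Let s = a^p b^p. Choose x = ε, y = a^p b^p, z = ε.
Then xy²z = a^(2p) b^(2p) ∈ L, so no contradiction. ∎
Error: The decomposition violates |xy| ≤ p. With y = a^p b^p, |xy| = |y| = 2p > p. (The proof also miscomputes xy²z, which would be a^p b^p a^p b^p rather than a^(2p) b^(2p), and it wrongly treats one harmless decomposition as settling the matter — the prover does not get to choose the decomposition.)

Correction: The pumping lemma requires |xy| ≤ p, and the argument must handle every decomposition satisfying |xy| ≤ p, |y| ≥ 1. Since s starts with p a's, any such y consists only of a's, say y = a^k with k ≥ 1. Then xy²z = a^(p+k) b^p has unequal numbers of a's and b's, so xy²z ∉ L — the required contradiction.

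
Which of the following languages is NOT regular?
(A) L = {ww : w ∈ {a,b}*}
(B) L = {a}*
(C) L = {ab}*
(A) {ww : w ∈ {a,b}*}

(A) L = {ww : w ∈ {a,b}*} is NOT regular.

The pumping lemma can be used to prove this:
After pumping, the two halves no longer match

The other languages are regular because they can be recognized by finite automata.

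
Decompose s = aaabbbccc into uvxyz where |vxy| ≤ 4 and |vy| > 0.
u='aa', v='a', x='bb', y='b', z='ccc'

For s = aaabbbccc with pumping length p = 4:

One valid decomposition:
- u = 'aa'
- v = 'a'
- x = 'bb'
- y = 'b'
- z = 'ccc'

Verification:
- uvxyz = 'aa' + 'a' + 'bb' + 'b' + 'ccc' = aaabbbccc ✓
- |vxy| = |'abbb'| = 4 ≤ 4 ✓
- |vy| = |'ab'| = 2 > 0 ✓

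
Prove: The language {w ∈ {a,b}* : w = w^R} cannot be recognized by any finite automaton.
Assume for contradiction that L is regular, and let p ≥ 1 be the pumping length given by the pumping lemma.
Choose s = a^p b a^p. Then s ∈ L (it reads the same in both directions) and |s| = 2p + 1 ≥ p.
By the pumping lemma, s = xyz for some x, y, z with |xy| ≤ p, |y| ≥ 1, and xy^i z ∈ L for every i ≥ 0.
Since |xy| ≤ p and the first p symbols of s are all a's, y = a^k for some k with 1 ≤ k ≤ p.

Take i = 2: xy²z = a^(p + k) b a^p.
Its reversal is a^p b a^(p + k). These differ because the block of a's before the unique b has length p + k in one and p in the other, and p + k ≠ p since k ≥ 1. So xy²z is not a palindrome, i.e. xy²z ∉ L.

This contradicts the pumping lemma, which requires xy^i z ∈ L for all i ≥ 0.
Hence L = {w ∈ {a,b}* : w = w^R} is not regular. ∎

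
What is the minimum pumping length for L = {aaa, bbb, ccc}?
p = 4

For a finite language L, the pumping lemma holds vacuously if p > max|s| for s ∈ L.

The longest string in L = {aaa, bbb, ccc} has length 3.
If p = 4, then no string s ∈ L has |s| ≥ p, so the condition is vacuously true.

The minimum pumping length is p = 4.

Why no smaller p works: for any p ≤ 3, the longest string s ∈ L has |s| = 3 ≥ p, so it would
have to be pumpable; but pumping up (i = 2, 3, ...) produces ever longer strings, which cannot all lie in the
finite language L. So the pumping property fails for every p ≤ 3.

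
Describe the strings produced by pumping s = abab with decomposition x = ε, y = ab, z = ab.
{xy^i z : i ≥ 0} = {(ab)^(i+1) : i ≥ 0} = {ab, abab, ababab, ...}

With x = ε, y = ab, z = ab: Pumping 'ab' gives strings of alternating a's and b's.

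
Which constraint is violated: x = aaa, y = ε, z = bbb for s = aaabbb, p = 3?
Violated: |y| > 0

The decomposition x = aaa, y = ε, z = bbb for s = aaabbb with p = 3
violates the constraint: |y| > 0

|y| = 0, but the pumping lemma requires |y| > 0 (y must be non-empty).

Pumping lemma constraints:
1. xyz = s (decomposition is valid)
2. |xy| ≤ p
3. |y| > 0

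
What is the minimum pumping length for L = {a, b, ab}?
p = 3

For a finite language L, the pumping lemma holds vacuously if p > max|s| for s ∈ L.

The longest string in L = {a, b, ab} has length 2.
If p = 3, then no string s ∈ L has |s| ≥ p, so the condition is vacuously true.

The minimum pumping length is p = 3.

Why no smaller p works: for any p ≤ 2, the longest string s ∈ L has |s| = 2 ≥ p, so it would
have to be pumpable; but pumping up (i = 2, 3, ...) produces ever longer strings, which cannot all lie in the
finite language L. So the pumping property fails for every p ≤ 2.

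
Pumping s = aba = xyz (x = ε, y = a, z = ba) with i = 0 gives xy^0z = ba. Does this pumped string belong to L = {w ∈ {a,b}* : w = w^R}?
No

xy⁰z = ε · ε · ba = ba.
ba reversed is ab ≠ ba, so it is not a palindrome and is not in L.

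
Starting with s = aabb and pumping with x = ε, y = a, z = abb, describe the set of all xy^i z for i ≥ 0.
{xy^i z : i ≥ 0} = {a^(i+1) b^2 : i ≥ 0} = {abb, aabb, aaabb, ...}

With x = ε, y = a, z = abb: Starting with aabb and pumping the first 'a' (z = abb keeps the second 'a'), we get strings with i+1 a's followed by 2 b's for i = 0, 1, 2, ...; note bb is not produced because z always contributes one a.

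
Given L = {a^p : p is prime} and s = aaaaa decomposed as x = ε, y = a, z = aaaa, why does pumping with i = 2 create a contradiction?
xy²z = aaaaaa ∉ L

Pumping with i = 2 replaces y = a by y² = aa:
- Original: s = xyz = aaaaa; aaaaa has length 5, which is prime, so it is in L
- Pumped: xy²z = ε · aa · aaaa = aaaaaa
- aaaaaa has length 6 = 2 × 3, which is not prime, so it is not in L

The pumping lemma would require xy²z ∈ L, so this decomposition yields a contradiction.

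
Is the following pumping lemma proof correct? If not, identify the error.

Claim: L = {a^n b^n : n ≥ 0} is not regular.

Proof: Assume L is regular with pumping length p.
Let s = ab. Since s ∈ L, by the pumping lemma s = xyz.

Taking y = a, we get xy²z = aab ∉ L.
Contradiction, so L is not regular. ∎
The proof is INCORRECT.

Error: The string s = ab may be shorter than p.
The pumping lemma only applies to strings with |s| ≥ p, and p is not under our control.
We must choose s in terms of p, e.g. s = a^p b^p, to ensure |s| ≥ p.
(The proof also fixes one particular y; a valid argument must handle every decomposition with |xy| ≤ p and |y| ≥ 1 — for s = a^p b^p this forces y = a^k, and then xy²z = a^(p+k) b^p ∉ L.)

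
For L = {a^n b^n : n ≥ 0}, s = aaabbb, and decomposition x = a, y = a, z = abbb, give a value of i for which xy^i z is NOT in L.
i = 0

xy⁰z = a · ε · abbb = aabbb; aabbb has 2 a's and 3 b's; 2 ≠ 3, so it is not in L.
(Other choices also work, e.g. i = 2, 3; only i = 1 is guaranteed to stay in L since xy¹z = s.)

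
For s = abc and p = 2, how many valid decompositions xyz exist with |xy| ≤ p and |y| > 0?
3

For s = 'abc' with pumping length p = 2:

Constraints: |xy| ≤ 2, |y| > 0

Valid decompositions (|xy| ≤ p, |y| ≥ 1):
  • x='', y='a', z='bc'
  • x='a', y='b', z='c'
  • x='', y='ab', z='c'

Total count: 3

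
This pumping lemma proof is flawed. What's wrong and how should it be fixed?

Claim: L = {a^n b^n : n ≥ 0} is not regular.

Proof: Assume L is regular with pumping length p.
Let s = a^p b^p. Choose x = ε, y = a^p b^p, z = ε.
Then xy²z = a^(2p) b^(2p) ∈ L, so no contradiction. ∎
Error: The decomposition violates |xy| ≤ p. With y = a^p b^p, |xy| = |y| = 2p > p. (The proof also miscomputes xy²z, which would be a^p b^p a^p b^p rather than a^(2p) b^(2p), and it wrongly treats one harmless decomposition as settling the matter — the prover does not get to choose the decomposition.)

Correction: The pumping lemma requires |xy| ≤ p, and the argument must handle every decomposition satisfying |xy| ≤ p, |y| ≥ 1. Since s starts with p a's, any such y consists only of a's, say y = a^k with k ≥ 1. Then xy²z = a^(p+k) b^p has unequal numbers of a's and b's, so xy²z ∉ L — the required contradiction.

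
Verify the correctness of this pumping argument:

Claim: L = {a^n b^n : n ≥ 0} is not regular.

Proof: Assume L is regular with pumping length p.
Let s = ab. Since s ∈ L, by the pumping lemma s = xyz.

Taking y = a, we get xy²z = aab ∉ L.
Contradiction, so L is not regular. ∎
The proof is INCORRECT.

Error: The string s = ab may be shorter than p.
The pumping lemma only applies to strings with |s| ≥ p, and p is not under our control.
We must choose s in terms of p, e.g. s = a^p b^p, to ensure |s| ≥ p.
(The proof also fixes one particular y; a valid argument must handle every decomposition with |xy| ≤ p and |y| ≥ 1 — for s = a^p b^p this forces y = a^k, and then xy²z = a^(p+k) b^p ∉ L.)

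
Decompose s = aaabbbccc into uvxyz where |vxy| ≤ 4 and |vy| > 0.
u='aa', v='a', x='bb', y='b', z='ccc'

For s = aaabbbccc with pumping length p = 4:

One valid decomposition:
- u = 'aa'
- v = 'a'
- x = 'bb'
- y = 'b'
- z = 'ccc'

Verification:
- uvxyz = 'aa' + 'a' + 'bb' + 'b' + 'ccc' = aaabbbccc ✓
- |vxy| = |'abbb'| = 4 ≤ 4 ✓
- |vy| = |'ab'| = 2 > 0 ✓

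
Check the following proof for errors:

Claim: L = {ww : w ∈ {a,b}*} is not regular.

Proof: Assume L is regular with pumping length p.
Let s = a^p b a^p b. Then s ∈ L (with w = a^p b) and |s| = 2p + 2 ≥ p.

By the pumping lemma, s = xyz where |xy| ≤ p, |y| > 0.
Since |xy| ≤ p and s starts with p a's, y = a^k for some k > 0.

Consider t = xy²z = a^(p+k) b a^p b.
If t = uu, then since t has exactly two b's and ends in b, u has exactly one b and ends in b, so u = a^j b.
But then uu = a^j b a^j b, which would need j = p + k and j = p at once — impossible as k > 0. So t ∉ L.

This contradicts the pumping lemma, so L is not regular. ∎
The proof is correct.

This proof is valid because:
1. s = a^p b a^p b is in L and is chosen in terms of p, so |s| ≥ p holds for every p
2. The decomposition analysis is correct: |xy| ≤ p forces y to lie inside the leading a's
3. The contradiction is valid: the argument shows a^(p+k) b a^p b cannot be split into two equal halves
4. The conclusion follows logically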